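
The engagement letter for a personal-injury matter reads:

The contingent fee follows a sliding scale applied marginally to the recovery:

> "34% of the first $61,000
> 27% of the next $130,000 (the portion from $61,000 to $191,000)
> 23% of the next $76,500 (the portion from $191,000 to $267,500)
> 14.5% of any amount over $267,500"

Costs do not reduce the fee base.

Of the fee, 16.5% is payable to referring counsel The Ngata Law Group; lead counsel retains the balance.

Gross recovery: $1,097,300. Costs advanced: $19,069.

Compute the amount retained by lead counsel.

Fee base is the gross recovery, $1,097,300; costs are reimbursed separately.
First $61,000 at 34% = $20,740.00
Next $130,000 at 27% = $35,100.00
Next $76,500 at 23% = $17,595.00
Remaining $829,800 at 14.5% = $120,321.00
Fee: $20,740.00 + $35,100.00 + $17,595.00 + $120,321.00 = $193,756.00
Referral share: 16.5% of $193,756.00 = $31,969.74; lead counsel retains $193,756.00 − $31,969.74 = $161,786.26.

$161,786.26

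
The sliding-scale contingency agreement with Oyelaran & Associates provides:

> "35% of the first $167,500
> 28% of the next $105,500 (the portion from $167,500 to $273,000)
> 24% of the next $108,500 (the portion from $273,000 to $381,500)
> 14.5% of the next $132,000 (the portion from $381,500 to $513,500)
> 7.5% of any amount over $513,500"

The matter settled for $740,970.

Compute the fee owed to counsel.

First $167,500 at 35% = $58,625.00
Next $105,500 at 28% = $29,540.00
Next $108,500 at 24% = $26,040.00
Next $132,000 at 14.5% = $19,140.00
Remaining $227,470 at 7.5% = $17,060.25
Fee: $58,625.00 + $29,540.00 + $26,040.00 + $19,140.00 + $17,060.25 = $150,405.25

$150,405.25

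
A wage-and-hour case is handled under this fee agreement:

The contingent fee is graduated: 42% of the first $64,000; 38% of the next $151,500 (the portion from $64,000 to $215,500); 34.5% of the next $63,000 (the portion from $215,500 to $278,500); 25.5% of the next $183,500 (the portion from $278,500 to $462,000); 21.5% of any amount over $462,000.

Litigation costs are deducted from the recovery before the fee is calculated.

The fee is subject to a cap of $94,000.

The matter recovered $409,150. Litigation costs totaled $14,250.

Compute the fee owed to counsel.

Fee base (net of costs): $409,150 − $14,250 = $394,900
First $64,000 at 42% = $26,880.00
Next $151,500 at 38% = $57,570.00
Next $63,000 at 34.5% = $21,735.00
Remaining $116,400 at 25.5% = $29,682.00
Fee: $26,880.00 + $57,570.00 + $21,735.00 + $29,682.00 = $135,867.00
$135,867.00 exceeds the $94,000 cap, so the fee is capped at $94,000.00.

$94,000.00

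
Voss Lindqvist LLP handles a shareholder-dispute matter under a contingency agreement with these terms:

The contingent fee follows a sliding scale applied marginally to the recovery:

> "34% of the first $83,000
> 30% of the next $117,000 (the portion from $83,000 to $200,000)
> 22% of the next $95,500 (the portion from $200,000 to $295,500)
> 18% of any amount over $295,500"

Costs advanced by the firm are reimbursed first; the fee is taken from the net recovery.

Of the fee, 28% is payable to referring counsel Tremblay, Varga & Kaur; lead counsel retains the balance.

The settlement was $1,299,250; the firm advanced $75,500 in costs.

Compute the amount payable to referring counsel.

$70,396.20

Fee base (net of costs): $1,299,250 − $75,500 = $1,223,750
First $83,000 at 34% = $28,220.00
Next $117,000 at 30% = $35,100.00
Next $95,500 at 22% = $21,010.00
Remaining $928,250 at 18% = $167,085.00
Fee: $28,220.00 + $35,100.00 + $21,010.00 + $167,085.00 = $251,415.00
Referral share: 28% of $251,415.00 = $70,396.20; lead counsel retains $251,415.00 − $70,396.20 = $181,018.80.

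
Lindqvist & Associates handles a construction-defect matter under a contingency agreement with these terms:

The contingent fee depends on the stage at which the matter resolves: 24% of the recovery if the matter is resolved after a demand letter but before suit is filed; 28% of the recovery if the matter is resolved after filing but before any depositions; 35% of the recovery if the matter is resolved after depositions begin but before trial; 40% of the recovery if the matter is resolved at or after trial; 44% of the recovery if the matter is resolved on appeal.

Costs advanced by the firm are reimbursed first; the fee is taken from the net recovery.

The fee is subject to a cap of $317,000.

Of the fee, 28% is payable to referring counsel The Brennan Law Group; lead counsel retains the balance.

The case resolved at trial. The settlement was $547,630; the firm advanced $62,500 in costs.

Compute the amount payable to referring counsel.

Fee base (net of costs): $547,630 − $62,500 = $485,130
The matter resolved at trial, so the 40% rate applies.
$485,130 × 40% = $194,052.00
$194,052.00 is under the $317,000 cap.
Referral share: 28% of $194,052.00 = $54,334.56; lead counsel retains $194,052.00 − $54,334.56 = $139,717.44.

$54,334.56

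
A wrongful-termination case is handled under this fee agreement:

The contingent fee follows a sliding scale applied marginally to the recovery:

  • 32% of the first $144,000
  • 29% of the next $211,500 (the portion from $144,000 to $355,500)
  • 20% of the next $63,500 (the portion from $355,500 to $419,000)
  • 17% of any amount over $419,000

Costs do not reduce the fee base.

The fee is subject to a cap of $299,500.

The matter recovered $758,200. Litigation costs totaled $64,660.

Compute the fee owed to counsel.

$177,779.00

Fee base is the gross recovery, $758,200; costs are reimbursed separately.
First $144,000 at 32% = $46,080.00
Next $211,500 at 29% = $61,335.00
Next $63,500 at 20% = $12,700.00
Remaining $339,200 at 17% = $57,664.00
Fee: $46,080.00 + $61,335.00 + $12,700.00 + $57,664.00 = $177,779.00
$177,779.00 is under the $299,500 cap.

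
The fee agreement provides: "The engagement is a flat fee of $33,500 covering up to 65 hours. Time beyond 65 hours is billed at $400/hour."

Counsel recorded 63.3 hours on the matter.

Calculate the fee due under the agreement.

63.3 hours is within the 65-hour scope; only the flat fee applies.

$33,500.00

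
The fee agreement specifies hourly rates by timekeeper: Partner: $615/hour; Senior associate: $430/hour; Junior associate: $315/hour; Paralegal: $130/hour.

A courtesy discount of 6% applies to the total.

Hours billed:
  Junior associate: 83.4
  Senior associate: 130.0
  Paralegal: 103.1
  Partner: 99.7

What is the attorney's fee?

$147,476.13

Partner: 99.7 × $615 = $61,315.50
Senior associate: 130.0 × $430 = $55,900.00
Junior associate: 83.4 × $315 = $26,271.00
Paralegal: 103.1 × $130 = $13,403.00
Subtotal: $156,889.50
Less 6% discount: −$9,413.37
Total: $156,889.50 − $9,413.37 = $147,476.13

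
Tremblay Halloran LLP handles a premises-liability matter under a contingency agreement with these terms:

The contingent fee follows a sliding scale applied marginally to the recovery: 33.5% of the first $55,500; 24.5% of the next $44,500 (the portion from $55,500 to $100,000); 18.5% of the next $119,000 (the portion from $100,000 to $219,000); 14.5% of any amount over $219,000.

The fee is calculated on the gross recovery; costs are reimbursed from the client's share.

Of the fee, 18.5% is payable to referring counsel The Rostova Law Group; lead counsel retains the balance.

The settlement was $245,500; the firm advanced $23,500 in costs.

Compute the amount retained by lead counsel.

Fee base is the gross recovery, $245,500; costs are reimbursed separately.
First $55,500 at 33.5% = $18,592.50
Next $44,500 at 24.5% = $10,902.50
Next $119,000 at 18.5% = $22,015.00
Remaining $26,500 at 14.5% = $3,842.50
Fee: $18,592.50 + $10,902.50 + $22,015.00 + $3,842.50 = $55,352.50
Referral share: 18.5% of $55,352.50 = $10,240.21; lead counsel retains $55,352.50 − $10,240.21 = $45,112.29.

$45,112.29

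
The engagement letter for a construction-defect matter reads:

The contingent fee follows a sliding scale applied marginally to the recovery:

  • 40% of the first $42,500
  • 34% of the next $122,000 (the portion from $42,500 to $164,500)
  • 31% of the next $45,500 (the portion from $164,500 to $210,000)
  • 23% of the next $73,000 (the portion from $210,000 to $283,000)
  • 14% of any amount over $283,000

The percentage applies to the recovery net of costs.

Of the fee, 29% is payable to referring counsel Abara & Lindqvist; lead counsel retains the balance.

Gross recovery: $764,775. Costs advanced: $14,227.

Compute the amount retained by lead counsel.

$109,930.52

Fee base (net of costs): $764,775 − $14,227 = $750,548
First $42,500 at 40% = $17,000.00
Next $122,000 at 34% = $41,480.00
Next $45,500 at 31% = $14,105.00
Next $73,000 at 23% = $16,790.00
Remaining $467,548 at 14% = $65,456.72
Fee: $17,000.00 + $41,480.00 + $14,105.00 + $16,790.00 + $65,456.72 = $154,831.72
Referral share: 29% of $154,831.72 = $44,901.20; lead counsel retains $154,831.72 − $44,901.20 = $109,930.52.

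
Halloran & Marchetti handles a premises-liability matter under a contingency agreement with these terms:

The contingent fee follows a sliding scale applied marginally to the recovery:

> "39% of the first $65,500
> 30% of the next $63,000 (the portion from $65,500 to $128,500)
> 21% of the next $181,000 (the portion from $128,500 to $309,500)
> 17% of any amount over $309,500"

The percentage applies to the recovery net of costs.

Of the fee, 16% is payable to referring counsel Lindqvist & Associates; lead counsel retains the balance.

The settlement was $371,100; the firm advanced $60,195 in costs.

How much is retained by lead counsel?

Fee base (net of costs): $371,100 − $60,195 = $310,905
First $65,500 at 39% = $25,545.00
Next $63,000 at 30% = $18,900.00
Next $181,000 at 21% = $38,010.00
Remaining $1,405 at 17% = $238.85
Fee: $25,545.00 + $18,900.00 + $38,010.00 + $238.85 = $82,693.85
Referral share: 16% of $82,693.85 = $13,231.02; lead counsel retains $82,693.85 − $13,231.02 = $69,462.83.

$69,462.83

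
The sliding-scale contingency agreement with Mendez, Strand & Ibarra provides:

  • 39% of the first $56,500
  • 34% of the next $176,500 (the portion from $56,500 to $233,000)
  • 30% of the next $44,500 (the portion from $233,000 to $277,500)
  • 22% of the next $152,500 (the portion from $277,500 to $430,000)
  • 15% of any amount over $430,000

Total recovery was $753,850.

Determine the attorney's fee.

$177,522.50

First $56,500 at 39% = $22,035.00
Next $176,500 at 34% = $60,010.00
Next $44,500 at 30% = $13,350.00
Next $152,500 at 22% = $33,550.00
Remaining $323,850 at 15% = $48,577.50
Fee: $22,035.00 + $60,010.00 + $13,350.00 + $33,550.00 + $48,577.50 = $177,522.50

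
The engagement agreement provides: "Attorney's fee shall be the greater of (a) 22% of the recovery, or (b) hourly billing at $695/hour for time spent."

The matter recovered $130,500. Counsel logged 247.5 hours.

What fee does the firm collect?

(a) 22% of $130,500 = $28,710.00
(b) 247.5 × $695 = $172,012.50
The greater is (b): $172,012.50.

$172,012.50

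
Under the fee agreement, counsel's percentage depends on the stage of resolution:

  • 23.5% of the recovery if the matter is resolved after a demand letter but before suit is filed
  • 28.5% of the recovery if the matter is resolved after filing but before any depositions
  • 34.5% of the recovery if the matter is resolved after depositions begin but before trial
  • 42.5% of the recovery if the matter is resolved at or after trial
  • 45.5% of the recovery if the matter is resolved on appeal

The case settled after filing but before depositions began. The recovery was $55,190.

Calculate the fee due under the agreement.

The matter settled after filing but before depositions began, so the 28.5% rate applies.
$55,190 × 28.5% = $15,729.15

$15,729.15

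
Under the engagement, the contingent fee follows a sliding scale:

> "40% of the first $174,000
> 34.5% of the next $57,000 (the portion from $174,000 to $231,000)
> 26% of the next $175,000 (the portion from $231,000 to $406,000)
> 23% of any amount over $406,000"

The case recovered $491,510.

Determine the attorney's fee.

$154,432.30

First $174,000 at 40% = $69,600.00
Next $57,000 at 34.5% = $19,665.00
Next $175,000 at 26% = $45,500.00
Remaining $85,510 at 23% = $19,667.30
Fee: $69,600.00 + $19,665.00 + $45,500.00 + $19,667.30 = $154,432.30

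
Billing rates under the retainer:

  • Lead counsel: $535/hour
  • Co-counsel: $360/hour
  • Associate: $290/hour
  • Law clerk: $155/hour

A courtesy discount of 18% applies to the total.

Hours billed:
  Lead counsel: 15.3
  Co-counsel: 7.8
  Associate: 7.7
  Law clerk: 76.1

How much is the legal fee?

$20,518.04

Lead counsel: 15.3 × $535 = $8,185.50
Co-counsel: 7.8 × $360 = $2,808.00
Associate: 7.7 × $290 = $2,233.00
Law clerk: 76.1 × $155 = $11,795.50
Subtotal: $25,022.00
Less 18% discount: −$4,503.96
Total: $25,022.00 − $4,503.96 = $20,518.04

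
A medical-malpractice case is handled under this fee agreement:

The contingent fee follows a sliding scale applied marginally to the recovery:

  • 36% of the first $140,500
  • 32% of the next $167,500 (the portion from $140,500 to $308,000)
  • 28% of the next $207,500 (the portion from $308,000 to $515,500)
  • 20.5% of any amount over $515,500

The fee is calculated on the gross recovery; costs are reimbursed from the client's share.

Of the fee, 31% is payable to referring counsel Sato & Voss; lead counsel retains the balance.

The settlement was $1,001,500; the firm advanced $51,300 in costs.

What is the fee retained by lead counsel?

$180,717.90

Fee base is the gross recovery, $1,001,500; costs are reimbursed separately.
First $140,500 at 36% = $50,580.00
Next $167,500 at 32% = $53,600.00
Next $207,500 at 28% = $58,100.00
Remaining $486,000 at 20.5% = $99,630.00
Fee: $50,580.00 + $53,600.00 + $58,100.00 + $99,630.00 = $261,910.00
Referral share: 31% of $261,910.00 = $81,192.10; lead counsel retains $261,910.00 − $81,192.10 = $180,717.90.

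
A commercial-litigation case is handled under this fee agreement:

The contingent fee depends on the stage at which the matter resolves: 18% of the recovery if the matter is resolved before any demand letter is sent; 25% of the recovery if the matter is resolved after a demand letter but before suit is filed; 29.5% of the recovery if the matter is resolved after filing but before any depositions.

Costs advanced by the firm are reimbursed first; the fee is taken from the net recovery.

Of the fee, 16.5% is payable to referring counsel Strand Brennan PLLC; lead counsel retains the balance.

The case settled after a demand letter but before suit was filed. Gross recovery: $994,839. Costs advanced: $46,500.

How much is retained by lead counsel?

$197,965.77

Fee base (net of costs): $994,839 − $46,500 = $948,339
The matter settled after a demand letter but before suit was filed, so the 25% rate applies.
$948,339 × 25% = $237,084.75
Referral share: 16.5% of $237,084.75 = $39,118.98; lead counsel retains $237,084.75 − $39,118.98 = $197,965.77.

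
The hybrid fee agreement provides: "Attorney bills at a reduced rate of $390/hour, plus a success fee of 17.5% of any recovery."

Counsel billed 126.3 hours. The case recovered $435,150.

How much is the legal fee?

Hourly: 126.3 × $390 = $49,257.00
Success fee: 17.5% of $435,150 = $76,151.25
Total: $49,257.00 + $76,151.25 = $125,408.25

$125,408.25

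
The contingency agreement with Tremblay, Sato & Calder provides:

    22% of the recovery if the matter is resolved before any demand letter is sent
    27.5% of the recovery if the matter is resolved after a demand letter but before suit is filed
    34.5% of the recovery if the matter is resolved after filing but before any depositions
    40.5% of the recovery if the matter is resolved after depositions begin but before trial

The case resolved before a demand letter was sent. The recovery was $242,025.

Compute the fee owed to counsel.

The matter resolved before a demand letter was sent, so the 22% rate applies.
$242,025 × 22% = $53,245.50

$53,245.50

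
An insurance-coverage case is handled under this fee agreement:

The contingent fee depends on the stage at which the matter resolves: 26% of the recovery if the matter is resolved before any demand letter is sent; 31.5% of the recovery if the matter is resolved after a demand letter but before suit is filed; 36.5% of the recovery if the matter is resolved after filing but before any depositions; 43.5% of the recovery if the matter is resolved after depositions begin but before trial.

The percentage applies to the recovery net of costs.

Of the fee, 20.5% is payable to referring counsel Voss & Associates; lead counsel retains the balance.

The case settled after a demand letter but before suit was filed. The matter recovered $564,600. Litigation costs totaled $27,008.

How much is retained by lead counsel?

Fee base (net of costs): $564,600 − $27,008 = $537,592
The matter settled after a demand letter but before suit was filed, so the 31.5% rate applies.
$537,592 × 31.5% = $169,341.48
Referral share: 20.5% of $169,341.48 = $34,715.00; lead counsel retains $169,341.48 − $34,715.00 = $134,626.48.

$134,626.48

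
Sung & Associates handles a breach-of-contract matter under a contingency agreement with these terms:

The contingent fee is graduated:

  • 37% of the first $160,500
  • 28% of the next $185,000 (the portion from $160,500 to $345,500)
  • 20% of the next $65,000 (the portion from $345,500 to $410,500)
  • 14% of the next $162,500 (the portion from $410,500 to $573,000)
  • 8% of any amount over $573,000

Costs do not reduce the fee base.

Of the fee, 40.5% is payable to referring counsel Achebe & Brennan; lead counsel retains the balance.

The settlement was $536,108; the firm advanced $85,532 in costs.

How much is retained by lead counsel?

Fee base is the gross recovery, $536,108; costs are reimbursed separately.
First $160,500 at 37% = $59,385.00
Next $185,000 at 28% = $51,800.00
Next $65,000 at 20% = $13,000.00
Remaining $125,608 at 14% = $17,585.12
Fee: $59,385.00 + $51,800.00 + $13,000.00 + $17,585.12 = $141,770.12
Referral share: 40.5% of $141,770.12 = $57,416.90; lead counsel retains $141,770.12 − $57,416.90 = $84,353.22.

$84,353.22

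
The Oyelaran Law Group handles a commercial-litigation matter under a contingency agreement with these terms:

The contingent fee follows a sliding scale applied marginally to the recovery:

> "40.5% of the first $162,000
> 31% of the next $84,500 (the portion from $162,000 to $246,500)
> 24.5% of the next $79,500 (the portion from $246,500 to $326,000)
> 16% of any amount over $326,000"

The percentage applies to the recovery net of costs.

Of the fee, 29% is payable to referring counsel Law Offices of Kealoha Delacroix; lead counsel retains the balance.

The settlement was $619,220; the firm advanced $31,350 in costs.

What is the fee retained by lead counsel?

$108,759.01

Fee base (net of costs): $619,220 − $31,350 = $587,870
First $162,000 at 40.5% = $65,610.00
Next $84,500 at 31% = $26,195.00
Next $79,500 at 24.5% = $19,477.50
Remaining $261,870 at 16% = $41,899.20
Fee: $65,610.00 + $26,195.00 + $19,477.50 + $41,899.20 = $153,181.70
Referral share: 29% of $153,181.70 = $44,422.69; lead counsel retains $153,181.70 − $44,422.69 = $108,759.01.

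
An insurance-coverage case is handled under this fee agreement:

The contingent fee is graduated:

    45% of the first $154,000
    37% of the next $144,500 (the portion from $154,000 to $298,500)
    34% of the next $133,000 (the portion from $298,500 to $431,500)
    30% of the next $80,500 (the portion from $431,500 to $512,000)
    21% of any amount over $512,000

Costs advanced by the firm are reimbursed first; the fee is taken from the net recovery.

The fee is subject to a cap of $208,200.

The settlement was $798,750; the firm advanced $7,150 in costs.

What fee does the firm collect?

Fee base (net of costs): $798,750 − $7,150 = $791,600
First $154,000 at 45% = $69,300.00
Next $144,500 at 37% = $53,465.00
Next $133,000 at 34% = $45,220.00
Next $80,500 at 30% = $24,150.00
Remaining $279,600 at 21% = $58,716.00
Fee: $69,300.00 + $53,465.00 + $45,220.00 + $24,150.00 + $58,716.00 = $250,851.00
$250,851.00 exceeds the $208,200 cap, so the fee is capped at $208,200.00.

$208,200.00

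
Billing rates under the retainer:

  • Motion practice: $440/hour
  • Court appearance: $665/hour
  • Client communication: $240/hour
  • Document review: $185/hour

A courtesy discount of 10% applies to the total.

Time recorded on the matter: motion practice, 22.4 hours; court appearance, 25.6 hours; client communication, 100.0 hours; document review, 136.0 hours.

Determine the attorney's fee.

$68,436.00

Motion practice: 22.4 × $440 = $9,856.00
Court appearance: 25.6 × $665 = $17,024.00
Client communication: 100.0 × $240 = $24,000.00
Document review: 136.0 × $185 = $25,160.00
Subtotal: $76,040.00
Less 10% discount: −$7,604.00
Total: $76,040.00 − $7,604.00 = $68,436.00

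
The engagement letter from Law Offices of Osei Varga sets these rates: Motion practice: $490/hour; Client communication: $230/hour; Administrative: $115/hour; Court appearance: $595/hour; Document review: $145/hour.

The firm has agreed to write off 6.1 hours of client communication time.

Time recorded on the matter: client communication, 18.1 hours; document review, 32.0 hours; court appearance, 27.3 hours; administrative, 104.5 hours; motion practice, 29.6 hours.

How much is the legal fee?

Motion practice: 29.6 × $490 = $14,504.00
Client communication: 18.1 × $230 = $4,163.00
Administrative: 104.5 × $115 = $12,017.50
Court appearance: 27.3 × $595 = $16,243.50
Document review: 32.0 × $145 = $4,640.00
Subtotal: $51,568.00
Write-off: 6.1 × $230 = $1,403.00
Total: $51,568.00 − $1,403.00 = $50,165.00

$50,165.00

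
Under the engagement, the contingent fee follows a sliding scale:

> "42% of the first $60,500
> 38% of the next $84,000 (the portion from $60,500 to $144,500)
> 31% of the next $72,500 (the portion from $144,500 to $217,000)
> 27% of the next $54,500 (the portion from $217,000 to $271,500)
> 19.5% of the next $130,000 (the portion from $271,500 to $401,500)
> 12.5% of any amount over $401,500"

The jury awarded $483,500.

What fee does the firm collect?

$130,120.00

First $60,500 at 42% = $25,410.00
Next $84,000 at 38% = $31,920.00
Next $72,500 at 31% = $22,475.00
Next $54,500 at 27% = $14,715.00
Next $130,000 at 19.5% = $25,350.00
Remaining $82,000 at 12.5% = $10,250.00
Fee: $25,410.00 + $31,920.00 + $22,475.00 + $14,715.00 + $25,350.00 + $10,250.00 = $130,120.00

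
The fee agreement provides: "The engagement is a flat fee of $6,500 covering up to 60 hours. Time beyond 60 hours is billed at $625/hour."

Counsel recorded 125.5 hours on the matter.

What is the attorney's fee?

Flat fee: $6,500.00
Excess hours: 125.5 − 60 = 65.5
Overrun: 65.5 × $625 = $40,937.50
Total: $6,500.00 + $40,937.50 = $47,437.50

$47,437.50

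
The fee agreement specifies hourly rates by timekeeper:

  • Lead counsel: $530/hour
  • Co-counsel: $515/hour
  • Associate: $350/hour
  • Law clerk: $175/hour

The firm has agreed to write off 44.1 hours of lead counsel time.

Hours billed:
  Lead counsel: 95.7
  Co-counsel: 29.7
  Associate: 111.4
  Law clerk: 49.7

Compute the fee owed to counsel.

$90,331.00

Lead counsel: 95.7 × $530 = $50,721.00
Co-counsel: 29.7 × $515 = $15,295.50
Associate: 111.4 × $350 = $38,990.00
Law clerk: 49.7 × $175 = $8,697.50
Subtotal: $113,704.00
Write-off: 44.1 × $530 = $23,373.00
Total: $113,704.00 − $23,373.00 = $90,331.00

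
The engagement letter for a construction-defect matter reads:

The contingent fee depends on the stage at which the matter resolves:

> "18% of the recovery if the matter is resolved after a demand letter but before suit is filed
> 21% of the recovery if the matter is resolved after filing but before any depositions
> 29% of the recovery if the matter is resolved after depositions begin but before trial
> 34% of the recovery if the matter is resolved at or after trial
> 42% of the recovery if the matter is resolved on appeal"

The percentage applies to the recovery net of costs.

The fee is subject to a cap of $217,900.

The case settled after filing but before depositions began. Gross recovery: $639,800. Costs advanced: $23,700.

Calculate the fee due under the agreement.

$129,381.00

Fee base (net of costs): $639,800 − $23,700 = $616,100
The matter settled after filing but before depositions began, so the 21% rate applies.
$616,100 × 21% = $129,381.00
$129,381.00 is under the $217,900 cap.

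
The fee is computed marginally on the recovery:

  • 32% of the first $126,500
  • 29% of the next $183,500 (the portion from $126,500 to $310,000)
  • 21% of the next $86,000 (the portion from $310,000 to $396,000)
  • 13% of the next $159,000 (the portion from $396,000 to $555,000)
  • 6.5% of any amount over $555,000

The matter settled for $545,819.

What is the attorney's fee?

First $126,500 at 32% = $40,480.00
Next $183,500 at 29% = $53,215.00
Next $86,000 at 21% = $18,060.00
Remaining $149,819 at 13% = $19,476.47
Fee: $40,480.00 + $53,215.00 + $18,060.00 + $19,476.47 = $131,231.47

$131,231.47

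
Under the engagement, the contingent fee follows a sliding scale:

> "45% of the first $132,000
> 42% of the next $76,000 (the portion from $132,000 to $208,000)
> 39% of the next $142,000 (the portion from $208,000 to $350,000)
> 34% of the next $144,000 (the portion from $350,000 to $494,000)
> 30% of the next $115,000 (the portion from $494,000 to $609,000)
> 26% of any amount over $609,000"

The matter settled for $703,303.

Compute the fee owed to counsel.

First $132,000 at 45% = $59,400.00
Next $76,000 at 42% = $31,920.00
Next $142,000 at 39% = $55,380.00
Next $144,000 at 34% = $48,960.00
Next $115,000 at 30% = $34,500.00
Remaining $94,303 at 26% = $24,518.78
Fee: $59,400.00 + $31,920.00 + $55,380.00 + $48,960.00 + $34,500.00 + $24,518.78 = $254,678.78

$254,678.78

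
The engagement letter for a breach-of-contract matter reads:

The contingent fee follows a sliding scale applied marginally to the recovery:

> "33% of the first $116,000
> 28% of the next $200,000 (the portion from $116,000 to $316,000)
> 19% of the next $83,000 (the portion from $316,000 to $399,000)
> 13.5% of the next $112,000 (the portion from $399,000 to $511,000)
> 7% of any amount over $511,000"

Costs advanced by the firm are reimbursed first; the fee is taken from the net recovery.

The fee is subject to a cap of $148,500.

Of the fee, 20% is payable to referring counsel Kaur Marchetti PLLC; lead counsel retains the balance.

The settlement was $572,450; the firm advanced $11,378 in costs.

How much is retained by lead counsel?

Fee base (net of costs): $572,450 − $11,378 = $561,072
First $116,000 at 33% = $38,280.00
Next $200,000 at 28% = $56,000.00
Next $83,000 at 19% = $15,770.00
Next $112,000 at 13.5% = $15,120.00
Remaining $50,072 at 7% = $3,505.04
Fee: $38,280.00 + $56,000.00 + $15,770.00 + $15,120.00 + $3,505.04 = $128,675.04
$128,675.04 is under the $148,500 cap.
Referral share: 20% of $128,675.04 = $25,735.01; lead counsel retains $128,675.04 − $25,735.01 = $102,940.03.

$102,940.03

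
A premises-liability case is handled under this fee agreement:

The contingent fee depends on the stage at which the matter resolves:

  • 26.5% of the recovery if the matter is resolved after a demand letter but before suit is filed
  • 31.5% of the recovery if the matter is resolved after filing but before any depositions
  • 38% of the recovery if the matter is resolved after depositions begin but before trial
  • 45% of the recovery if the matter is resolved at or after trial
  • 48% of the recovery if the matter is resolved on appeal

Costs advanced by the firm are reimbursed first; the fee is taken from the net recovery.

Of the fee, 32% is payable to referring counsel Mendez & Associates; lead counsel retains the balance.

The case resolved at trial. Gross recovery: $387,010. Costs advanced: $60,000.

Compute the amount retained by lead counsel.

$100,065.06

Fee base (net of costs): $387,010 − $60,000 = $327,010
The matter resolved at trial, so the 45% rate applies.
$327,010 × 45% = $147,154.50
Referral share: 32% of $147,154.50 = $47,089.44; lead counsel retains $147,154.50 − $47,089.44 = $100,065.06.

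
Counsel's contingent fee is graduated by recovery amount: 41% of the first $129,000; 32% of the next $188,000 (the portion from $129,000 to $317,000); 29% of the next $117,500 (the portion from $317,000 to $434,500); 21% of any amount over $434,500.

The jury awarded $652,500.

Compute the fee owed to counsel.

First $129,000 at 41% = $52,890.00
Next $188,000 at 32% = $60,160.00
Next $117,500 at 29% = $34,075.00
Remaining $218,000 at 21% = $45,780.00
Fee: $52,890.00 + $60,160.00 + $34,075.00 + $45,780.00 = $192,905.00

$192,905.00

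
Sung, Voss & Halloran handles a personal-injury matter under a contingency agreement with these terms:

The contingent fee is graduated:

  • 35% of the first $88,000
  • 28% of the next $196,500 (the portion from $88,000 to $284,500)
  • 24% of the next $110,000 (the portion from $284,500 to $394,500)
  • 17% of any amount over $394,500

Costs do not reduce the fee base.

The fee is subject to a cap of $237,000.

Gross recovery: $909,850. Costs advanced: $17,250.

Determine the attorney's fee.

$199,829.50

Fee base is the gross recovery, $909,850; costs are reimbursed separately.
First $88,000 at 35% = $30,800.00
Next $196,500 at 28% = $55,020.00
Next $110,000 at 24% = $26,400.00
Remaining $515,350 at 17% = $87,609.50
Fee: $30,800.00 + $55,020.00 + $26,400.00 + $87,609.50 = $199,829.50
$199,829.50 is under the $237,000 cap.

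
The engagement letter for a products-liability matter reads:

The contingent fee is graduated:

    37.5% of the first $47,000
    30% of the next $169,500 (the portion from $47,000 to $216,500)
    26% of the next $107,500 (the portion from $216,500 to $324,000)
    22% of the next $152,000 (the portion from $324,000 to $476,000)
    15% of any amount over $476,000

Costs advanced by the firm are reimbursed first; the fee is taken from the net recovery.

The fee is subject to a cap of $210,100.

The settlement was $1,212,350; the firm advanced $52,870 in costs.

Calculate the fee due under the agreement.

$210,100.00

Fee base (net of costs): $1,212,350 − $52,870 = $1,159,480
First $47,000 at 37.5% = $17,625.00
Next $169,500 at 30% = $50,850.00
Next $107,500 at 26% = $27,950.00
Next $152,000 at 22% = $33,440.00
Remaining $683,480 at 15% = $102,522.00
Fee: $17,625.00 + $50,850.00 + $27,950.00 + $33,440.00 + $102,522.00 = $232,387.00
$232,387.00 exceeds the $210,100 cap, so the fee is capped at $210,100.00.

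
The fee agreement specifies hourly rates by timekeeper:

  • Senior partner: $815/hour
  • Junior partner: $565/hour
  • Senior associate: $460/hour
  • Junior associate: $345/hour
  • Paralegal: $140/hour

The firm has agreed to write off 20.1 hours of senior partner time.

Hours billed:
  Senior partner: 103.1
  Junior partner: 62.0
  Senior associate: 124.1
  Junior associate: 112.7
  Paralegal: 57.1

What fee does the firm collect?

$206,636.50

Senior partner: 103.1 × $815 = $84,026.50
Junior partner: 62.0 × $565 = $35,030.00
Senior associate: 124.1 × $460 = $57,086.00
Junior associate: 112.7 × $345 = $38,881.50
Paralegal: 57.1 × $140 = $7,994.00
Subtotal: $223,018.00
Write-off: 20.1 × $815 = $16,381.50
Total: $223,018.00 − $16,381.50 = $206,636.50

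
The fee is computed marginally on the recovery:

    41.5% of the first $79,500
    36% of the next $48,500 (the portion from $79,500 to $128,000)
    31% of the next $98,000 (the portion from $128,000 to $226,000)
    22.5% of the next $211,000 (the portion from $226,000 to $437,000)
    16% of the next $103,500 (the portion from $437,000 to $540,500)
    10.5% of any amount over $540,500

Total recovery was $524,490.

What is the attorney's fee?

$142,305.90

First $79,500 at 41.5% = $32,992.50
Next $48,500 at 36% = $17,460.00
Next $98,000 at 31% = $30,380.00
Next $211,000 at 22.5% = $47,475.00
Remaining $87,490 at 16% = $13,998.40
Fee: $32,992.50 + $17,460.00 + $30,380.00 + $47,475.00 + $13,998.40 = $142,305.90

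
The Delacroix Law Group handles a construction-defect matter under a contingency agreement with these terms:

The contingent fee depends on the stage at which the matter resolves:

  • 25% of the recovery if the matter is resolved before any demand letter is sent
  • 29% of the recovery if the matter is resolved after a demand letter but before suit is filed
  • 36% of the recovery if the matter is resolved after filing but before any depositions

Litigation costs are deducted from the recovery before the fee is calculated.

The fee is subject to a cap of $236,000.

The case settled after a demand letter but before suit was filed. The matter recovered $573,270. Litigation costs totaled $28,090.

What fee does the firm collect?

Fee base (net of costs): $573,270 − $28,090 = $545,180
The matter settled after a demand letter but before suit was filed, so the 29% rate applies.
$545,180 × 29% = $158,102.20
$158,102.20 is under the $236,000 cap.

$158,102.20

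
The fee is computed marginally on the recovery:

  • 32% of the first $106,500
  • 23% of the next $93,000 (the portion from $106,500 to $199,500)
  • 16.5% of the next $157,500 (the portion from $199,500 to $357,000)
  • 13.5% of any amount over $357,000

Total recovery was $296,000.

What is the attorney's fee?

$71,392.50

First $106,500 at 32% = $34,080.00
Next $93,000 at 23% = $21,390.00
Remaining $96,500 at 16.5% = $15,922.50
Fee: $34,080.00 + $21,390.00 + $15,922.50 = $71,392.50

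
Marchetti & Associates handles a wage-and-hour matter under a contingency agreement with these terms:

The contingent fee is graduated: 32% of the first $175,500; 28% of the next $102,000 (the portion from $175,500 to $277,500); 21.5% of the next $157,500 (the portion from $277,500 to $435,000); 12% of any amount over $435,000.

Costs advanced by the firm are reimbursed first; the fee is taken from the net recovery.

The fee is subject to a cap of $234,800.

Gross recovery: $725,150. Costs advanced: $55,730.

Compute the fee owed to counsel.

Fee base (net of costs): $725,150 − $55,730 = $669,420
First $175,500 at 32% = $56,160.00
Next $102,000 at 28% = $28,560.00
Next $157,500 at 21.5% = $33,862.50
Remaining $234,420 at 12% = $28,130.40
Fee: $56,160.00 + $28,560.00 + $33,862.50 + $28,130.40 = $146,712.90
$146,712.90 is under the $234,800 cap.

$146,712.90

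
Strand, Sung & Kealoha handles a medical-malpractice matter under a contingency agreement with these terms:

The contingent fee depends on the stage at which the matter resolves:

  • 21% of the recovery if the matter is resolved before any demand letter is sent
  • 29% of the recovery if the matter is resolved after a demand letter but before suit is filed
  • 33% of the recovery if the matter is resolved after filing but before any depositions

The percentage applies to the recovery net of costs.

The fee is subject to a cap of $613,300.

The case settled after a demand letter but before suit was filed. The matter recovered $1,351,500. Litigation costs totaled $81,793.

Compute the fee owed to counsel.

Fee base (net of costs): $1,351,500 − $81,793 = $1,269,707
The matter settled after a demand letter but before suit was filed, so the 29% rate applies.
$1,269,707 × 29% = $368,215.03
$368,215.03 is under the $613,300 cap.

$368,215.03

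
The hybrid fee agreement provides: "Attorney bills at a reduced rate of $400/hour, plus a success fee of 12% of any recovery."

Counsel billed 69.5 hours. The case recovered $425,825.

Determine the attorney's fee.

$78,899.00

Hourly: 69.5 × $400 = $27,800.00
Success fee: 12% of $425,825 = $51,099.00
Total: $27,800.00 + $51,099.00 = $78,899.00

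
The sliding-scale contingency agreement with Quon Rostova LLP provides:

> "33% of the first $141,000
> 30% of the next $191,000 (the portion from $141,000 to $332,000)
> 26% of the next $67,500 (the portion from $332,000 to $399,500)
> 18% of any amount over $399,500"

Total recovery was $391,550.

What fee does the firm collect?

$119,313.00

First $141,000 at 33% = $46,530.00
Next $191,000 at 30% = $57,300.00
Remaining $59,550 at 26% = $15,483.00
Fee: $46,530.00 + $57,300.00 + $15,483.00 = $119,313.00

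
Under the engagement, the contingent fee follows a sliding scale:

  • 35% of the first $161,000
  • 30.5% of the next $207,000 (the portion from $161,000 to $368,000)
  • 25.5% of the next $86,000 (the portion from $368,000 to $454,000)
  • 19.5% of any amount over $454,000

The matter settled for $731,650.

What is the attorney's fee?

First $161,000 at 35% = $56,350.00
Next $207,000 at 30.5% = $63,135.00
Next $86,000 at 25.5% = $21,930.00
Remaining $277,650 at 19.5% = $54,141.75
Fee: $56,350.00 + $63,135.00 + $21,930.00 + $54,141.75 = $195,556.75

$195,556.75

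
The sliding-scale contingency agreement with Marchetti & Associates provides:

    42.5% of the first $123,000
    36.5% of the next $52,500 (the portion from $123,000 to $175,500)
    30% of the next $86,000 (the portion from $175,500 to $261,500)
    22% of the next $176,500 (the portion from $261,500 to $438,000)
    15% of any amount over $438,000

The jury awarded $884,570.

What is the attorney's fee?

First $123,000 at 42.5% = $52,275.00
Next $52,500 at 36.5% = $19,162.50
Next $86,000 at 30% = $25,800.00
Next $176,500 at 22% = $38,830.00
Remaining $446,570 at 15% = $66,985.50
Fee: $52,275.00 + $19,162.50 + $25,800.00 + $38,830.00 + $66,985.50 = $203,053.00

$203,053.00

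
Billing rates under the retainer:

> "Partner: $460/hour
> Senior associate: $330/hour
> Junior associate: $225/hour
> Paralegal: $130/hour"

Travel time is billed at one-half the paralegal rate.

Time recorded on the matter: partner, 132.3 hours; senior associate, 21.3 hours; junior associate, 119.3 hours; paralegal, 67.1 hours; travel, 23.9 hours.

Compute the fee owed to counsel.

$105,006.00

Partner: 132.3 × $460 = $60,858.00
Senior associate: 21.3 × $330 = $7,029.00
Junior associate: 119.3 × $225 = $26,842.50
Paralegal: 67.1 × $130 = $8,723.00
Subtotal: $60,858.00 + $7,029.00 + $26,842.50 + $8,723.00 = $103,452.50
Travel: 23.9 × ($130 ÷ 2) = 23.9 × $65.00 = $1,553.50
Total: $103,452.50 + $1,553.50 = $105,006.00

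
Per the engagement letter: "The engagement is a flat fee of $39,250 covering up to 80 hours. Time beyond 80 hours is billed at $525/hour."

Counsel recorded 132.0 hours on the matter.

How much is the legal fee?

$66,550.00

Flat fee: $39,250.00
Excess hours: 132.0 − 80 = 52.0
Overrun: 52.0 × $525 = $27,300.00
Total: $39,250.00 + $27,300.00 = $66,550.00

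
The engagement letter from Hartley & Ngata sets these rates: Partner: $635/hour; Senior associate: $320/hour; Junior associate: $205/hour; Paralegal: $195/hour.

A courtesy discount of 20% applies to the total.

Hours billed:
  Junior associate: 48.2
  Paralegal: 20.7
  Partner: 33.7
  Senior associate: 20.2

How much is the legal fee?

$33,424.80

Partner: 33.7 × $635 = $21,399.50
Senior associate: 20.2 × $320 = $6,464.00
Junior associate: 48.2 × $205 = $9,881.00
Paralegal: 20.7 × $195 = $4,036.50
Subtotal: $41,781.00
Less 20% discount: −$8,356.20
Total: $41,781.00 − $8,356.20 = $33,424.80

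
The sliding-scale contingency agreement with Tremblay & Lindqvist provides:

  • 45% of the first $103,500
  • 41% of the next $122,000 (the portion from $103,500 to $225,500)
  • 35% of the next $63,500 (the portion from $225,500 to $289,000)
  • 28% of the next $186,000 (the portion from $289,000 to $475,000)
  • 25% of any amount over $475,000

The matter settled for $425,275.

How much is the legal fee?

$156,977.00

First $103,500 at 45% = $46,575.00
Next $122,000 at 41% = $50,020.00
Next $63,500 at 35% = $22,225.00
Remaining $136,275 at 28% = $38,157.00
Fee: $46,575.00 + $50,020.00 + $22,225.00 + $38,157.00 = $156,977.00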